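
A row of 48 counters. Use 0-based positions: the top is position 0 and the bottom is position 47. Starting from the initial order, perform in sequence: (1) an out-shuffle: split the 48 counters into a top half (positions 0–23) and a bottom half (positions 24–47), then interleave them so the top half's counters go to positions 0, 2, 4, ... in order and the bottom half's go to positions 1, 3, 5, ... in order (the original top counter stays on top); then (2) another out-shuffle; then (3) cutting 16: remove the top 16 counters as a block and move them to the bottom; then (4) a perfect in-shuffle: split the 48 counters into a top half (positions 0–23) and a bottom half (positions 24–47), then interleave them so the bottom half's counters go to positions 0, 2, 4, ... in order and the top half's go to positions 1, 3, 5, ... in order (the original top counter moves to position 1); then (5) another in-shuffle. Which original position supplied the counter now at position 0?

1

Undo the operations in reverse order, starting from position 0:
  undo op 5 (in-shuffle, from bottom half): 0 ← 24
  undo op 4 (in-shuffle, from bottom half): 24 ← 36
  undo op 3 (cut 16): 36 ← 4
  undo op 2 (out-shuffle, from top half): 4 ← 2
  undo op 1 (out-shuffle, from top half): 2 ← 1
So the counter at position 0 came from original position 1.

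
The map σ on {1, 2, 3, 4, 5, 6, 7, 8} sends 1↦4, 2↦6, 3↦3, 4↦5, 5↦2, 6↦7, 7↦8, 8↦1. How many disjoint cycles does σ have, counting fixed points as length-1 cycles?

2

Cycle decomposition: (1 4 5 2 6 7 8) (3).
2 cycles.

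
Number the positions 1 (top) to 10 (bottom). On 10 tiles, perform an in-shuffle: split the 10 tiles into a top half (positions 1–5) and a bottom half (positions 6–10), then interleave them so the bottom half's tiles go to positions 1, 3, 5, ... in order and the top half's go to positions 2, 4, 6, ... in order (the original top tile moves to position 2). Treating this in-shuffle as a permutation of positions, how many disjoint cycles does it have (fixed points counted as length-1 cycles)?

Trace each unvisited position around until it returns:
(1 2 4 8 5 10 9 7 3 6)
1 cycle in total.

1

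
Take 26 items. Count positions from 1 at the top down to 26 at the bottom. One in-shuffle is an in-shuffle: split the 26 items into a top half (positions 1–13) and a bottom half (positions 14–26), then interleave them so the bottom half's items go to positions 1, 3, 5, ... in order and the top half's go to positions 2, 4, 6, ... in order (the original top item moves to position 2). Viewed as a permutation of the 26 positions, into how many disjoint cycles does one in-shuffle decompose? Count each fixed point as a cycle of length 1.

3

Trace each unvisited position around until it returns:
(1 2 4 8 16 5 ... len 18) (3 6 12 24 21 15) (9 18)
3 cycles in total.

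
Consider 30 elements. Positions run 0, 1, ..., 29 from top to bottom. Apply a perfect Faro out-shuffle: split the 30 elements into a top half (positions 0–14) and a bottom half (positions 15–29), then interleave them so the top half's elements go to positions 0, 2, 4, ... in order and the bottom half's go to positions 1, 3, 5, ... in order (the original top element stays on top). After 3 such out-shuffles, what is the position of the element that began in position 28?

Track the element's position through each out-shuffle:
28 → 27 → 25 → 21

21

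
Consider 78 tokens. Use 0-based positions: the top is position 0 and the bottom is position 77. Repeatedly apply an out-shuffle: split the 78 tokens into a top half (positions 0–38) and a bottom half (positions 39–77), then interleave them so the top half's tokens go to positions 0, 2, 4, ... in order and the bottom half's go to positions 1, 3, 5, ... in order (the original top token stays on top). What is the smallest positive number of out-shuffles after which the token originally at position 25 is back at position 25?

30

Follow position 25 under repeated out-shuffles:
25 → 50 → 23 → 46 → 15 → 30 → 60 → 43 → ... → 25 (length 30)
It first returns after 30 out-shuffles.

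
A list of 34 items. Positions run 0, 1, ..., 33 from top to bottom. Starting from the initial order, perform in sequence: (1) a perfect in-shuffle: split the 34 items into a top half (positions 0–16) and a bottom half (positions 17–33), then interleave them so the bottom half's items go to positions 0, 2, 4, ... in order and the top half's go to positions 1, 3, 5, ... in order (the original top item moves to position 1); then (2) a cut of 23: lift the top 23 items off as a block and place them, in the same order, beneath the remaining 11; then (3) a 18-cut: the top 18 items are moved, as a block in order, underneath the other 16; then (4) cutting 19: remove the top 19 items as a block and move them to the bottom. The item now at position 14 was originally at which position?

Undo the operations in reverse order, starting from position 14:
  undo op 4 (cut 19): 14 ← 33
  undo op 3 (cut 18): 33 ← 17
  undo op 2 (cut 23): 17 ← 6
  undo op 1 (in-shuffle, from bottom half): 6 ← 20
So the item at position 14 came from original position 20.

20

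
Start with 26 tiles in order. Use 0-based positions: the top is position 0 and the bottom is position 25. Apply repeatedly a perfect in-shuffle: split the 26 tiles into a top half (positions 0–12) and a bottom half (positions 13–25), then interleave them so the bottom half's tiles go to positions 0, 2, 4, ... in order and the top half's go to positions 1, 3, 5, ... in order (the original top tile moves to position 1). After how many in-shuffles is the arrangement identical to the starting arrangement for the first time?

18

The in-shuffle permutes the 26 positions with cycle lengths [2, 6, 18].
Every tile is home exactly when every cycle has completed a whole number of laps, i.e. after lcm(2, 6, 18) = 18 in-shuffles.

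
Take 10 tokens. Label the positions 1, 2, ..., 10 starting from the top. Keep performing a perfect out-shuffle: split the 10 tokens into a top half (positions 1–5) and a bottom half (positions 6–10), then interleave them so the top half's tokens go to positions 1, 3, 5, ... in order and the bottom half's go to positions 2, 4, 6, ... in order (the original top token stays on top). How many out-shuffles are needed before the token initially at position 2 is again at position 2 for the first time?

Follow position 2 under repeated out-shuffles:
2 → 3 → 5 → 9 → 8 → 6 → 2
It first returns after 6 out-shuffles.

6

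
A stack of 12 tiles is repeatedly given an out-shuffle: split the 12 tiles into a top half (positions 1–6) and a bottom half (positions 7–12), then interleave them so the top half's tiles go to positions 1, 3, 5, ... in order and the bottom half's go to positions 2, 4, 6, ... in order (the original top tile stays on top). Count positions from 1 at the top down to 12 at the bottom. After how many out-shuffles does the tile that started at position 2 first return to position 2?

Follow position 2 under repeated out-shuffles:
2 → 3 → 5 → 9 → 6 → 11 → 10 → 8 → 4 → 7 → 2
It first returns after 10 out-shuffles.

10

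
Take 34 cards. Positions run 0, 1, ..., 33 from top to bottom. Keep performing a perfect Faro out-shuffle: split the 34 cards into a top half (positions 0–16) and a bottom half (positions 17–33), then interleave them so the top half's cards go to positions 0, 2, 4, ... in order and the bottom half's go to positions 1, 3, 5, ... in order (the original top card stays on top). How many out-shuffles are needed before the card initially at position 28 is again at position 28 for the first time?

Follow position 28 under repeated out-shuffles:
28 → 23 → 13 → 26 → 19 → 5 → 10 → 20 → 7 → 14 → 28
It first returns after 10 out-shuffles.

10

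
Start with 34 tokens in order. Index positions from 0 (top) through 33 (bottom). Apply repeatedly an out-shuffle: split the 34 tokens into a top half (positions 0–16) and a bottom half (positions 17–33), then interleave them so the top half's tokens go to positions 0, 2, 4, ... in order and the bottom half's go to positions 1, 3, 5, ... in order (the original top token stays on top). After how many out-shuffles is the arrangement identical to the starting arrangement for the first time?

10

The out-shuffle permutes the 34 positions with cycle lengths [1, 1, 2, 10, 10, 10].
Every token is home exactly when every cycle has completed a whole number of laps, i.e. after lcm(1, 2, 10) = 10 out-shuffles.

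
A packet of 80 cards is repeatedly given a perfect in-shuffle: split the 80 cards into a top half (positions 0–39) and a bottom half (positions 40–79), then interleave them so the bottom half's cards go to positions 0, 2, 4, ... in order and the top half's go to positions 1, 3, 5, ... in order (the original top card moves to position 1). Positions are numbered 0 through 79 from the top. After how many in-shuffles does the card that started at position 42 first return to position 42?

54

Follow position 42 under repeated in-shuffles:
42 → 4 → 9 → 19 → 39 → 79 → 78 → 76 → ... → 42 (length 54)
It first returns after 54 in-shuffles.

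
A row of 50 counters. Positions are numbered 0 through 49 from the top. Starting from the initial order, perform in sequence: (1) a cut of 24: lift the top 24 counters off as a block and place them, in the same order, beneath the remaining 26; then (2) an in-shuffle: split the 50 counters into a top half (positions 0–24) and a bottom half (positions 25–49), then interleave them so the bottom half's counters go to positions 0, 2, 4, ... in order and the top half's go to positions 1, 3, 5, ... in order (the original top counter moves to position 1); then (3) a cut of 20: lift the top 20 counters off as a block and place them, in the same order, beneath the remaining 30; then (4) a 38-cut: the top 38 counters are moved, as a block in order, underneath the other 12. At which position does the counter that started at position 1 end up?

Track the counter from position 1 forward through each operation:
  after op 1 (cut 24): 1 → 27
  after op 2 (in-shuffle): 27 → 4
  after op 3 (cut 20): 4 → 34
  after op 4 (cut 38): 34 → 46

46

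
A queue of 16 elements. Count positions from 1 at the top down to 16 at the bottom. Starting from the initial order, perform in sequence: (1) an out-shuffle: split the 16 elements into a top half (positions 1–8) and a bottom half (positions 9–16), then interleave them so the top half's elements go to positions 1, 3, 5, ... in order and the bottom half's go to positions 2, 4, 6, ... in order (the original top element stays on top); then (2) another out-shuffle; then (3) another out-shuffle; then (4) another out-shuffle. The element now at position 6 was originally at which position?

Undo the operations in reverse order, starting from position 6:
  undo op 4 (out-shuffle, from bottom half): 6 ← 11
  undo op 3 (out-shuffle, from top half): 11 ← 6
  undo op 2 (out-shuffle, from bottom half): 6 ← 11
  undo op 1 (out-shuffle, from top half): 11 ← 6
So the element at position 6 came from original position 6.

6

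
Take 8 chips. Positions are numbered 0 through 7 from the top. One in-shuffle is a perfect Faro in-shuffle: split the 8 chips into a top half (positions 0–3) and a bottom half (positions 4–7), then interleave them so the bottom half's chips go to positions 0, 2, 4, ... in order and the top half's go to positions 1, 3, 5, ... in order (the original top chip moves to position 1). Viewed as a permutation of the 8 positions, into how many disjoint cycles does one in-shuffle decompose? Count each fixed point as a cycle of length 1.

2

Trace each unvisited position around until it returns:
(0 1 3 7 6 4) (2 5)
2 cycles in total.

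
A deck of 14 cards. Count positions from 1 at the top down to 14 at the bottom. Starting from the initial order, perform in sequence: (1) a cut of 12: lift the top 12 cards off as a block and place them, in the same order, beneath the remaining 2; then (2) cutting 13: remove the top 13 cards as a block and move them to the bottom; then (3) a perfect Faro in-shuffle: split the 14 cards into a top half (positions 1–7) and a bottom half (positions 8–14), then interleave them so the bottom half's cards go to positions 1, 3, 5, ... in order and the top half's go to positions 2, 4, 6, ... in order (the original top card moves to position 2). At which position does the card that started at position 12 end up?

2

Track the card from position 12 forward through each operation:
  after op 1 (cut 12): 12 → 14
  after op 2 (cut 13): 14 → 1
  after op 3 (in-shuffle): 1 → 2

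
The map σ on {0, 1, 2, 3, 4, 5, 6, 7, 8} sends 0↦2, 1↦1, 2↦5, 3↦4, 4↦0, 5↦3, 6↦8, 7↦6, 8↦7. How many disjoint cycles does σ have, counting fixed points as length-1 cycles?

3

Cycle decomposition: (0 2 5 3 4) (1) (6 8 7).
3 cycles.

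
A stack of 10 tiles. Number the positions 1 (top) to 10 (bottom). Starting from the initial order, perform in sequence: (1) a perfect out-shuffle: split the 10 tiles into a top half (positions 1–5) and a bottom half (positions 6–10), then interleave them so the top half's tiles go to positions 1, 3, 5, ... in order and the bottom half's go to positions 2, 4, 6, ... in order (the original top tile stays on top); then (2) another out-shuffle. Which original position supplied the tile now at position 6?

Undo the operations in reverse order, starting from position 6:
  undo op 2 (out-shuffle, from bottom half): 6 ← 8
  undo op 1 (out-shuffle, from bottom half): 8 ← 9
So the tile at position 6 came from original position 9.

9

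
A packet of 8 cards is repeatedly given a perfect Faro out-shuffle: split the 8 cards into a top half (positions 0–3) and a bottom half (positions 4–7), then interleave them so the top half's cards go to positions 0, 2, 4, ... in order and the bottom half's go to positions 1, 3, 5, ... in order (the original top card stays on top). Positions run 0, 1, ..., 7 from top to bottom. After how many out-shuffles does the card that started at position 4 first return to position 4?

3

Follow position 4 under repeated out-shuffles:
4 → 1 → 2 → 4
It first returns after 3 out-shuffles.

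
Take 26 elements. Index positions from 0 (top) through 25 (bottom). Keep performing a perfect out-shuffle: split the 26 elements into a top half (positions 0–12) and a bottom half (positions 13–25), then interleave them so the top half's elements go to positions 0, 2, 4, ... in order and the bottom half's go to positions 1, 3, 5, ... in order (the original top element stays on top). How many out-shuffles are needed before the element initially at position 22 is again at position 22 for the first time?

20

Follow position 22 under repeated out-shuffles:
22 → 19 → 13 → 1 → 2 → 4 → 8 → 16 → 7 → 14 → 3 → 6 → 12 → 24 → 23 → 21 → 17 → 9 → 18 → 11 → 22
It first returns after 20 out-shuffles.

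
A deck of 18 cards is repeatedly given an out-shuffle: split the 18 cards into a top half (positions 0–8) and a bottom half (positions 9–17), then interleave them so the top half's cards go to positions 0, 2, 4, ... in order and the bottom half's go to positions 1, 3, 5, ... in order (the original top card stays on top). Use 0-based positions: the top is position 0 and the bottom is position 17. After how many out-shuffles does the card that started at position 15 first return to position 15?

8

Follow position 15 under repeated out-shuffles:
15 → 13 → 9 → 1 → 2 → 4 → 8 → 16 → 15
It first returns after 8 out-shuffles.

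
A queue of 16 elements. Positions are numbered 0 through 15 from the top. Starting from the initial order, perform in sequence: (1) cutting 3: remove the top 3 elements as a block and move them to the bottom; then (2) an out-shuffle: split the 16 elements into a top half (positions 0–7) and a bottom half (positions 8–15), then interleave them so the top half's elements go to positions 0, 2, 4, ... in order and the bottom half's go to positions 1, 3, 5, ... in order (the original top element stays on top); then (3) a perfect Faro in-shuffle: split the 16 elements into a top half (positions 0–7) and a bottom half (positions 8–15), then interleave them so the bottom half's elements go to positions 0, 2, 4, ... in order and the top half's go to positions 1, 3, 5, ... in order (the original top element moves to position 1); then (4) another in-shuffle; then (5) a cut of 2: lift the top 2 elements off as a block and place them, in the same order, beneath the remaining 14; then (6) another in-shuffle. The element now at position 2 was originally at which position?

Undo the operations in reverse order, starting from position 2:
  undo op 6 (in-shuffle, from bottom half): 2 ← 9
  undo op 5 (cut 2): 9 ← 11
  undo op 4 (in-shuffle, from top half): 11 ← 5
  undo op 3 (in-shuffle, from top half): 5 ← 2
  undo op 2 (out-shuffle, from top half): 2 ← 1
  undo op 1 (cut 3): 1 ← 4
So the element at position 2 came from original position 4.

4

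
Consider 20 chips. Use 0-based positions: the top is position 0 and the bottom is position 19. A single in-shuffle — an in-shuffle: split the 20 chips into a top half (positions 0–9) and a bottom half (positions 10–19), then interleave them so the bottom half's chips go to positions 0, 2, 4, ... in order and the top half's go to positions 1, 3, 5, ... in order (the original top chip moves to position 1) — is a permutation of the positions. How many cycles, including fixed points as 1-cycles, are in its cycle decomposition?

5

Trace each unvisited position around until it returns:
(0 1 3 7 15 10) (2 5 11) (4 9 19 18 16 12) (6 13) (8 17 14)
5 cycles in total.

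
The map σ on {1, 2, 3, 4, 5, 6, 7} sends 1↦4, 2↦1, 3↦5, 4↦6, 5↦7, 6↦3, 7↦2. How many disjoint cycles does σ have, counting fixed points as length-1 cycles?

Cycle decomposition: (1 4 6 3 5 7 2).
1 cycle.

1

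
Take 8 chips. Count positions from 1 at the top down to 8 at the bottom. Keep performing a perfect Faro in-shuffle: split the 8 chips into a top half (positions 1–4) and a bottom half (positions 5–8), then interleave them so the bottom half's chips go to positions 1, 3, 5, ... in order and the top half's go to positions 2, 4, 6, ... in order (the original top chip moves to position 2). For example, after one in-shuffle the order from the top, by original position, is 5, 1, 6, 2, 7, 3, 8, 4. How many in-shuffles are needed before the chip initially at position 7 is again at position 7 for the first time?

6

Follow position 7 under repeated in-shuffles:
7 → 5 → 1 → 2 → 4 → 8 → 7
It first returns after 6 in-shuffles.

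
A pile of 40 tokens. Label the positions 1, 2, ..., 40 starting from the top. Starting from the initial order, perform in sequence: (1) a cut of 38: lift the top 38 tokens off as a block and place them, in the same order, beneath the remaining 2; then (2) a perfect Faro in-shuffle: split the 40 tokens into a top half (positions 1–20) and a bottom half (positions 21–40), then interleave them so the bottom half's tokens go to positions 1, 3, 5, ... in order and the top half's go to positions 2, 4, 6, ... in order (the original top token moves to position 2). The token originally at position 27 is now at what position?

Track the token from position 27 forward through each operation:
  after op 1 (cut 38): 27 → 29
  after op 2 (in-shuffle): 29 → 17

17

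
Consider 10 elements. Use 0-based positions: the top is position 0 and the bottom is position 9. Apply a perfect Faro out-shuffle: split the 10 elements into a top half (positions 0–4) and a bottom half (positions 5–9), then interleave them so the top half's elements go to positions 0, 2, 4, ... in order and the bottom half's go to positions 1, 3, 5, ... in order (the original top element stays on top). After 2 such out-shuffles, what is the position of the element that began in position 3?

Track the element's position through each out-shuffle:
3 → 6 → 3

3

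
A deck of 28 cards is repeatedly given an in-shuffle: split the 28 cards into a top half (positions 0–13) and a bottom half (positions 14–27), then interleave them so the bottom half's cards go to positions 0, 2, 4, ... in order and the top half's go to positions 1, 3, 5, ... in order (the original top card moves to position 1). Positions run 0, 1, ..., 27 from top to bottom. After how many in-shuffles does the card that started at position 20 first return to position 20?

28

Follow position 20 under repeated in-shuffles:
20 → 12 → 25 → 22 → 16 → 4 → 9 → 19 → ... → 20 (length 28)
It first returns after 28 in-shuffles.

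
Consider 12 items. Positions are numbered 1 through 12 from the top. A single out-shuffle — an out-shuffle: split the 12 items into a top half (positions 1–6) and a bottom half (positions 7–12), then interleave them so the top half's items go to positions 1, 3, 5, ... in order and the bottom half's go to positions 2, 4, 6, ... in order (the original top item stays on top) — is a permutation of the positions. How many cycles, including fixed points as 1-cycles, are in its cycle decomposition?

3

Trace each unvisited position around until it returns:
(1) (2 3 5 9 6 11 10 8 4 7) (12)
3 cycles in total.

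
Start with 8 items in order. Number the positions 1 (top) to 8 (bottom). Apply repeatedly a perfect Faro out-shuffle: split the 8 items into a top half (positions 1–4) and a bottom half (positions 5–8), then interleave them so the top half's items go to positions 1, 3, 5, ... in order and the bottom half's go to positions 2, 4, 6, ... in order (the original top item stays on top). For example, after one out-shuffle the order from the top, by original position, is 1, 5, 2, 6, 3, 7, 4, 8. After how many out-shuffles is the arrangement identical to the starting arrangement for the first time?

The out-shuffle permutes the 8 positions with cycle lengths [1, 1, 3, 3].
Every item is home exactly when every cycle has completed a whole number of laps, i.e. after lcm(1, 3) = 3 out-shuffles.

3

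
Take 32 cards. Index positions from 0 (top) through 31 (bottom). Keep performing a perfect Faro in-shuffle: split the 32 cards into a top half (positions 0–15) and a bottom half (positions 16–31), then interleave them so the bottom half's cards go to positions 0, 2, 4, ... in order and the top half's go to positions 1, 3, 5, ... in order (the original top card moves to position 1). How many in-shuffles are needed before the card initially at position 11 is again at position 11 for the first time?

Follow position 11 under repeated in-shuffles:
11 → 23 → 14 → 29 → 26 → 20 → 8 → 17 → 2 → 5 → 11
It first returns after 10 in-shuffles.

10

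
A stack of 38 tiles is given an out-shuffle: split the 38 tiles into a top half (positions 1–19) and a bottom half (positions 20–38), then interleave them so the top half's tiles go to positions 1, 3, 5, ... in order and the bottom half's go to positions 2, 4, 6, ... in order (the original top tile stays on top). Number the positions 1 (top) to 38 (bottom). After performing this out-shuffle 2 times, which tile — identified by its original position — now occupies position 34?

37

Work backwards from position 34, undoing one out-shuffle at a time:
34 ← 36 ← 37
So the tile now at position 34 started at position 37.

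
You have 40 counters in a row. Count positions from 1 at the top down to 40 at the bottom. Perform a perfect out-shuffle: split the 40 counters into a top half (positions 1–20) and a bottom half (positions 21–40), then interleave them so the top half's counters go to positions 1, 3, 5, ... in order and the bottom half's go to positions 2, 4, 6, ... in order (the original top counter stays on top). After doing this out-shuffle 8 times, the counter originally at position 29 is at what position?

Track the counter's position through each out-shuffle:
29 → 18 → 35 → 30 → 20 → 39 → 38 → 36 → 32

32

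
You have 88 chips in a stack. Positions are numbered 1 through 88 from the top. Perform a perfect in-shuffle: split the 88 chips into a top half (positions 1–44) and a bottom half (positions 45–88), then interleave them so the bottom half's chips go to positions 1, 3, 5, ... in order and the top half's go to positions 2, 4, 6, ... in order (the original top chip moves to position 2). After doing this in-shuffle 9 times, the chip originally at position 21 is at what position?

72

Track the chip's position through each in-shuffle:
21 → 42 → 84 → 79 → 69 → 49 → 9 → 18 → 36 → 72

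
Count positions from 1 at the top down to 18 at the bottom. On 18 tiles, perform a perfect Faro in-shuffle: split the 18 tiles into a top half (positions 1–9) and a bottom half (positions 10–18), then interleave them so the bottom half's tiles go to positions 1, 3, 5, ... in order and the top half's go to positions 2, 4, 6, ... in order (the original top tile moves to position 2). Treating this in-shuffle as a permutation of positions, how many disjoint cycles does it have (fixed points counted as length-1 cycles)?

1

Trace each unvisited position around until it returns:
(1 2 4 8 16 13 ... len 18)
1 cycle in total.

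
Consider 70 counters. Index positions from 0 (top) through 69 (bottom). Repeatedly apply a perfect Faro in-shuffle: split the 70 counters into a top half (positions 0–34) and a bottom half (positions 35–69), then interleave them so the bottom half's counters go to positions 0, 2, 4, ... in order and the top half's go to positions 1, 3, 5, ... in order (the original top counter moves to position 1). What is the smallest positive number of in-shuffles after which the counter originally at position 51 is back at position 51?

35

Follow position 51 under repeated in-shuffles:
51 → 32 → 65 → 60 → 50 → 30 → 61 → 52 → ... → 51 (length 35)
It first returns after 35 in-shuffles.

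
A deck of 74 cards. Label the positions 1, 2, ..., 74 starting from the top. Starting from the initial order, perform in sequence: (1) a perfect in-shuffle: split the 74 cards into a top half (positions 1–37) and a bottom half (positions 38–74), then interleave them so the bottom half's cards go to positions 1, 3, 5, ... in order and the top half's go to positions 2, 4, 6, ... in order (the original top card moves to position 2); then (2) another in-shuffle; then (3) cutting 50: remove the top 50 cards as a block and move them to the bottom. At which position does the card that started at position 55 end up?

Track the card from position 55 forward through each operation:
  after op 1 (in-shuffle): 55 → 35
  after op 2 (in-shuffle): 35 → 70
  after op 3 (cut 50): 70 → 20

20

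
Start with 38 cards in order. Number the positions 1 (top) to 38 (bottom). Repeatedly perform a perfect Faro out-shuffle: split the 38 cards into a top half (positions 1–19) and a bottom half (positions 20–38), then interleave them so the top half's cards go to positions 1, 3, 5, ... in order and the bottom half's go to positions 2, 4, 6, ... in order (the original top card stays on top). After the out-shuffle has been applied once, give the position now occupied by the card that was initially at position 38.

Position 38 is a fixed point of every out-shuffle, so the card never moves.

38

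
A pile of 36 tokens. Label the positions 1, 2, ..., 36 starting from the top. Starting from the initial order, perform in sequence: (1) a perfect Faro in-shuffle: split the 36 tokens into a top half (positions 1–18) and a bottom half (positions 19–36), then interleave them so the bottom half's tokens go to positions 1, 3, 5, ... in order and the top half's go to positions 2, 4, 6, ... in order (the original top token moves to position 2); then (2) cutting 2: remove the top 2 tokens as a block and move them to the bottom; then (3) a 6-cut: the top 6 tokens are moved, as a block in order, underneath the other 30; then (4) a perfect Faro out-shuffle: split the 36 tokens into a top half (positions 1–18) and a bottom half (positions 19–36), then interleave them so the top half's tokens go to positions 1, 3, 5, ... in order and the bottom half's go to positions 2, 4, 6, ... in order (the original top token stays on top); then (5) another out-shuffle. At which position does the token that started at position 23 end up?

Track the token from position 23 forward through each operation:
  after op 1 (in-shuffle): 23 → 9
  after op 2 (cut 2): 9 → 7
  after op 3 (cut 6): 7 → 1
  after op 4 (out-shuffle): 1 → 1
  after op 5 (out-shuffle): 1 → 1

1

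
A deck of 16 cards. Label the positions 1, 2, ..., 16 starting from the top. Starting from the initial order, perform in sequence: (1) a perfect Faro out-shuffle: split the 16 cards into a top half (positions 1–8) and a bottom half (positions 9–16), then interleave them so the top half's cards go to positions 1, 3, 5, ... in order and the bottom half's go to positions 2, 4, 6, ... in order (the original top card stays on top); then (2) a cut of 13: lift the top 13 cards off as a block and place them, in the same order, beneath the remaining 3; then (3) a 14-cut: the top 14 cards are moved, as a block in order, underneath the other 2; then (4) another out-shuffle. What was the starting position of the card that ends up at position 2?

Undo the operations in reverse order, starting from position 2:
  undo op 4 (out-shuffle, from bottom half): 2 ← 9
  undo op 3 (cut 14): 9 ← 7
  undo op 2 (cut 13): 7 ← 4
  undo op 1 (out-shuffle, from bottom half): 4 ← 10
So the card at position 2 came from original position 10.

10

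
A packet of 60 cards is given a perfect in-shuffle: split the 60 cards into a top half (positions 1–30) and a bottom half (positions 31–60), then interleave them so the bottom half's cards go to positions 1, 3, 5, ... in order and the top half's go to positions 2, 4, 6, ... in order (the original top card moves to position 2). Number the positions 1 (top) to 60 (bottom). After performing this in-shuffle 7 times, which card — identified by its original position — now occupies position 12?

Work backwards from position 12, undoing one in-shuffle at a time:
12 ← 6 ← 3 ← 32 ← 16 ← 8 ← 4 ← 2
So the card now at position 12 started at position 2.

2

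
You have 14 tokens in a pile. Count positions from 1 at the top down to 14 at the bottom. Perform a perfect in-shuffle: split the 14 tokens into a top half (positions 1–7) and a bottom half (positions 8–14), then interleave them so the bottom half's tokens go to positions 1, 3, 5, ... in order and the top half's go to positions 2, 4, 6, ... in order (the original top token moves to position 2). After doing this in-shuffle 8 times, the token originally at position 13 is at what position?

Track the token's position through each in-shuffle:
13 → 11 → 7 → 14 → 13 → 11 → 7 → 14 → 13

13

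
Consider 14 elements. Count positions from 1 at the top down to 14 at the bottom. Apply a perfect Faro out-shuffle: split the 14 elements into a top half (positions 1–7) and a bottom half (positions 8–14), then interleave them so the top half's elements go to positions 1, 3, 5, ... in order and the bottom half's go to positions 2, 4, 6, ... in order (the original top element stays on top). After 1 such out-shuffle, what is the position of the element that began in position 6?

11

Track the element's position through each out-shuffle:
6 → 11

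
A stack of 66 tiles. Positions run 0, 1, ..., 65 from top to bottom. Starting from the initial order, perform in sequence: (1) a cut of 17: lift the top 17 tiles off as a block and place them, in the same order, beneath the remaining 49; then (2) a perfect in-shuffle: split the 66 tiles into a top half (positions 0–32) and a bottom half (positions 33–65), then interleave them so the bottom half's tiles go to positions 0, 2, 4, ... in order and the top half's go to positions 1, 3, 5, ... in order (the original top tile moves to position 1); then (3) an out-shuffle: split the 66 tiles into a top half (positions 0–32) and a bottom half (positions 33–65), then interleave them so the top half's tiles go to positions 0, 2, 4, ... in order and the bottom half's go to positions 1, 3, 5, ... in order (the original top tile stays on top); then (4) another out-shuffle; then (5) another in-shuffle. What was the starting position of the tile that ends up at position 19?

42

Undo the operations in reverse order, starting from position 19:
  undo op 5 (in-shuffle, from top half): 19 ← 9
  undo op 4 (out-shuffle, from bottom half): 9 ← 37
  undo op 3 (out-shuffle, from bottom half): 37 ← 51
  undo op 2 (in-shuffle, from top half): 51 ← 25
  undo op 1 (cut 17): 25 ← 42
So the tile at position 19 came from original position 42.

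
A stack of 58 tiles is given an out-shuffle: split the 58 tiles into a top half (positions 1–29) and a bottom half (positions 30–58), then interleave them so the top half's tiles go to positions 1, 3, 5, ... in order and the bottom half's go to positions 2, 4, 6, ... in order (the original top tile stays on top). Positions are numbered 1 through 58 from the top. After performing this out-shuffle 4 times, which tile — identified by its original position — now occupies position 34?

Work backwards from position 34, undoing one out-shuffle at a time:
34 ← 46 ← 52 ← 55 ← 28
So the tile now at position 34 started at position 28.

28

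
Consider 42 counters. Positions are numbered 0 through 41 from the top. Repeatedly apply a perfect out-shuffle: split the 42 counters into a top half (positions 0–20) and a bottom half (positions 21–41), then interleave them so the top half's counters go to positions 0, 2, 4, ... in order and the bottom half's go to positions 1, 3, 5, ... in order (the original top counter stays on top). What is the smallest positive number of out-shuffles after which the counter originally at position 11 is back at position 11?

20

Follow position 11 under repeated out-shuffles:
11 → 22 → 3 → 6 → 12 → 24 → 7 → 14 → 28 → 15 → 30 → 19 → 38 → 35 → 29 → 17 → 34 → 27 → 13 → 26 → 11
It first returns after 20 out-shuffles.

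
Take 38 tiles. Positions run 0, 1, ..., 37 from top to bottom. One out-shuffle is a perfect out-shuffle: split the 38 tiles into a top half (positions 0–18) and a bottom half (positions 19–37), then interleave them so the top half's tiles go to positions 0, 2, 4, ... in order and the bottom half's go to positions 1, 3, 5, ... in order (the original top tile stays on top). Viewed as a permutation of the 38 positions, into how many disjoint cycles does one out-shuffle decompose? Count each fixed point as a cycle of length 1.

Trace each unvisited position around until it returns:
(0) (1 2 4 8 16 32 ... len 36) (37)
3 cycles in total.

3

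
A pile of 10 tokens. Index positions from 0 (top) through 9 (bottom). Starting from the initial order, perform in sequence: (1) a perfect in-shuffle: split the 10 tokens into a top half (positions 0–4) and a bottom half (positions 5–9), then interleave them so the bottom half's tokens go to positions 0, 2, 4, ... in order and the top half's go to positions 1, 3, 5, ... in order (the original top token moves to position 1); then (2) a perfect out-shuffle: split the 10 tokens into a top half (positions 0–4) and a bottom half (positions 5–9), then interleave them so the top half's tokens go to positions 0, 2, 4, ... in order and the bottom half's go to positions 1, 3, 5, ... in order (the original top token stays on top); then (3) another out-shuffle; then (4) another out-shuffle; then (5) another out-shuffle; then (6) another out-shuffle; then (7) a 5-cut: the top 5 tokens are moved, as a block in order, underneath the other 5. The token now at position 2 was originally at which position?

2

Undo the operations in reverse order, starting from position 2:
  undo op 7 (cut 5): 2 ← 7
  undo op 6 (out-shuffle, from bottom half): 7 ← 8
  undo op 5 (out-shuffle, from top half): 8 ← 4
  undo op 4 (out-shuffle, from top half): 4 ← 2
  undo op 3 (out-shuffle, from top half): 2 ← 1
  undo op 2 (out-shuffle, from bottom half): 1 ← 5
  undo op 1 (in-shuffle, from top half): 5 ← 2
So the token at position 2 came from original position 2.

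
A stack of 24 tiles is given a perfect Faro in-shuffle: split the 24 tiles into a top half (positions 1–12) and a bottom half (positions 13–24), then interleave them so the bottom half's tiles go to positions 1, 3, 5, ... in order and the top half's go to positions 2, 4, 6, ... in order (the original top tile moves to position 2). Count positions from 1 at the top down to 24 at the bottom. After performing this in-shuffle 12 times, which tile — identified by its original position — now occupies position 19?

Work backwards from position 19, undoing one in-shuffle at a time:
19 ← 22 ← 11 ← 18 ← 9 ← 17 ← 21 ← 23 ← 24 ← 12 ← 6 ← 3 ← 14
So the tile now at position 19 started at position 14.

14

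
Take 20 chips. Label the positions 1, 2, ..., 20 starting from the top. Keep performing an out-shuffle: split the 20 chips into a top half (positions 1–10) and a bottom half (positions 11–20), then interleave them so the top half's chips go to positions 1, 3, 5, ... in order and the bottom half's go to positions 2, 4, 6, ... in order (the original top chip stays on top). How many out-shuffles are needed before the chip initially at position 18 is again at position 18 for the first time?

18

Follow position 18 under repeated out-shuffles:
18 → 16 → 12 → 4 → 7 → 13 → 6 → 11 → 2 → 3 → 5 → 9 → 17 → 14 → 8 → 15 → 10 → 19 → 18
It first returns after 18 out-shuffles.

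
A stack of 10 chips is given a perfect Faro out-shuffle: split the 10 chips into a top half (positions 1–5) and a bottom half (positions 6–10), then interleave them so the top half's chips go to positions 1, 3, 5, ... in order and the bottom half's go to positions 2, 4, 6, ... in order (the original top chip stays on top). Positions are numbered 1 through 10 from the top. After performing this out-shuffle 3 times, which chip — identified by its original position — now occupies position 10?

10

Work backwards from position 10, undoing one out-shuffle at a time:
10 ← 10 ← 10 ← 10
So the chip now at position 10 started at position 10.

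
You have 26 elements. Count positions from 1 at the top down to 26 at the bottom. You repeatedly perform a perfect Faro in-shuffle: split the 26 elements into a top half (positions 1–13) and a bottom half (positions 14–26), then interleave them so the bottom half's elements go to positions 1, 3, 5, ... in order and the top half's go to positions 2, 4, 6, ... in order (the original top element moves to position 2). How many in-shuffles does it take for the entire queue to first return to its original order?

The in-shuffle permutes the 26 positions with cycle lengths [2, 6, 18].
Every element is home exactly when every cycle has completed a whole number of laps, i.e. after lcm(2, 6, 18) = 18 in-shuffles.

18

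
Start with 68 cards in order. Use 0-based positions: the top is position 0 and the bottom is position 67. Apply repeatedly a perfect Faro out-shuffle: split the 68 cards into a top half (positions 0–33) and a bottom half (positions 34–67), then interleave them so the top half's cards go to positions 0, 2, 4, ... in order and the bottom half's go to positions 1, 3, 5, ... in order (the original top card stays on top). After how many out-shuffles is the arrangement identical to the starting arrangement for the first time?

66

The out-shuffle permutes the 68 positions with cycle lengths [1, 1, 66].
Every card is home exactly when every cycle has completed a whole number of laps, i.e. after lcm(1, 66) = 66 out-shuffles.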